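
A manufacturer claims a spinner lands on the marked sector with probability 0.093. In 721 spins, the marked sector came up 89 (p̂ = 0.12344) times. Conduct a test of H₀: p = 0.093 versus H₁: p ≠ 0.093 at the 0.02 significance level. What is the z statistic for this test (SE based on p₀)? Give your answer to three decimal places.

p̂ = 89/721 ≈ 0.123440.
Under H₀, SE = √(0.093·0.907/721) = √(0.000116992) = 0.010816.
z = (0.123440 − 0.093)/0.010816 = 0.030440/0.010816 = 2.814.
p-value = 2·P(Z > 2.814) ≈ 0.0049; since p < α = 0.02, reject H₀.

z = 2.814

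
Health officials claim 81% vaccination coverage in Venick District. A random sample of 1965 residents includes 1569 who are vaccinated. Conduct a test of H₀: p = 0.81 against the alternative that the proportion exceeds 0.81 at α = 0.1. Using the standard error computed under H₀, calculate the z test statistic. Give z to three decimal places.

p̂ = 1569/1965 = 0.798473.
Standard error under H₀: √(0.81×0.19/1965) = 0.008850.
z = (0.798473 − 0.81)/0.008850 = -0.011527/0.008850 = -1.302.
p-value = P(Z > -1.302) ≈ 0.9036, so at α = 0.1 we fail to reject H₀.

z = -1.302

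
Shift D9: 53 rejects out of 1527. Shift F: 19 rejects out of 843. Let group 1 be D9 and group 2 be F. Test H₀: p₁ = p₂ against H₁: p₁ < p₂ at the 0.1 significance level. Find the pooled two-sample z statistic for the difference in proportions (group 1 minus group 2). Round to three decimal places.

z = 1.653

p̂₁ = 53/1527 ≈ 0.034709, p̂₂ = 19/843 ≈ 0.022539.
Pooled p̂ = (53+19)/(1527+843) = 72/2370 = 0.030380.
SE = √(0.0294568 × 0.00184112) = 0.007364.
z = (0.034709 − 0.022539)/0.007364 = 0.012170/0.007364 = 1.653.
p-value = P(Z < 1.653) ≈ 0.9508. With α = 0.1, fail to reject H₀.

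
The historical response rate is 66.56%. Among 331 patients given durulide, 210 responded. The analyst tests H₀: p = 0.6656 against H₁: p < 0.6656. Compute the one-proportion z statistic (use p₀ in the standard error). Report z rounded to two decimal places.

p̂ = 210/331 = 0.6344.
Standard error under H₀: √(0.6656×0.3344/331) = 0.0259.
z = (0.6344 − 0.6656)/0.0259 = -0.0312/0.0259 = -1.20.

z = -1.20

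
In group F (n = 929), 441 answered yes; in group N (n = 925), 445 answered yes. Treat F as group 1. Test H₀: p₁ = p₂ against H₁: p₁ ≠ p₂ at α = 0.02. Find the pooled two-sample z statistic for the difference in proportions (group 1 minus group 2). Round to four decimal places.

p̂₁ = 441/929 ≈ 0.4747040, p̂₂ = 445/925 ≈ 0.4810811.
Pooled p̂ = (441+445)/(929+925) = 886/1854 = 0.4778857.
SE = √(p̂(1−p̂)(1/n₁+1/n₂)) = √(0.4778857·0.5221143·0.00215751) = √(0.000538322) = 0.0232018.
z = (0.4747040 − 0.4810811)/0.0232018 = -0.0063771/0.0232018 = -0.2749.
p-value = 2·P(Z > 0.275) ≈ 0.7834. With α = 0.02, fail to reject H₀.

z = -0.2749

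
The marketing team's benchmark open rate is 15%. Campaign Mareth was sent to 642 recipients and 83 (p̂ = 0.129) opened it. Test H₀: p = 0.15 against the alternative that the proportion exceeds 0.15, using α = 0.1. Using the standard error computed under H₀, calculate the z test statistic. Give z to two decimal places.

z = -1.47

p̂ = 83/642 = 0.1293.
SE = √(p₀(1−p₀)/n) = √(0.1275/642) = 0.0141.
z = (0.1293 − 0.15)/0.0141 = -0.0207/0.0141 = -1.47.
p-value = P(Z > -1.470) ≈ 0.9292. With α = 0.1, fail to reject H₀.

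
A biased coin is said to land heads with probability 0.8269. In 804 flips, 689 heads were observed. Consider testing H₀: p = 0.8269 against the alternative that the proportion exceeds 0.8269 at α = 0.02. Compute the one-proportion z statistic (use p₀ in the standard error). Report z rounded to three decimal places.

z = 2.253

p̂ = 689/804 = 0.856965.
SE = √(p₀(1−p₀)/n) = √(0.14314/804) = 0.013343.
z = (0.856965 − 0.8269)/0.013343 = 0.030065/0.013343 = 2.253.
p-value = P(Z > 2.253) ≈ 0.0121. With α = 0.02, reject H₀.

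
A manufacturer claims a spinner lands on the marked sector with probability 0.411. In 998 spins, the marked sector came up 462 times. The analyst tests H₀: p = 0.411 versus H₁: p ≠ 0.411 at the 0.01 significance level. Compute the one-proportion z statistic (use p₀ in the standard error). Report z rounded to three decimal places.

z = 3.334

p̂ = 462/998 = 0.462926.
Standard error under H₀: √(0.411×0.589/998) = 0.015574.
z = (0.462926 − 0.411)/0.015574 = 0.051926/0.015574 = 3.334.
Two-sided p-value ≈ 2·Φ(−3.334) = 0.0009, so at α = 0.01 we reject H₀.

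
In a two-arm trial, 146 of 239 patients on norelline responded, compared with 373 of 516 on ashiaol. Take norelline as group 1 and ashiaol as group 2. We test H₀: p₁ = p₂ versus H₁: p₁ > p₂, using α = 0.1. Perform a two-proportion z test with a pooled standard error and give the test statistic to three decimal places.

p̂₁ = 146/239 = 0.61088, p̂₂ = 373/516 = 0.72287.
Pooled p̂ = (146+373)/(239+516) = 519/755 = 0.68742.
SE = √(0.214875 × 0.00612208) = 0.03627.
z = (0.61088 − 0.72287)/0.03627 = -0.11199/0.03627 = -3.088.
p-value = P(Z > -3.088) ≈ 0.9990, so at α = 0.1 we fail to reject H₀.

z = -3.088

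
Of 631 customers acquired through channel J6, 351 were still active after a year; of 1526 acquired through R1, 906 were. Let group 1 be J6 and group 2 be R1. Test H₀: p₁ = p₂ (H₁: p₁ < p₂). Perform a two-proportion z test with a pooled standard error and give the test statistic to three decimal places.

z = -1.605

p̂₁ = 351/631 = 0.55626, p̂₂ = 906/1526 = 0.59371.
Pooled p̂ = (351+906)/(631+1526) = 1257/2157 = 0.58275.
SE = √(0.243152 × 0.00224009) = 0.02334.
z = (0.55626 − 0.59371)/0.02334 = -0.03745/0.02334 = -1.605.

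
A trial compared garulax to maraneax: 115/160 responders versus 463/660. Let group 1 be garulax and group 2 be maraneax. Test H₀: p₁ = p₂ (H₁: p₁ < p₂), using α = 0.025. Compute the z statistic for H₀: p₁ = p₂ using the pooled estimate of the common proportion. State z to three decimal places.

p̂₁ = 115/160 ≈ 0.71875, p̂₂ = 463/660 ≈ 0.70152.
Pooled p̂ = (115+463)/(160+660) = 578/820 = 0.70488.
SE = √(0.208025 × 0.00776515) = 0.04019.
z = (0.71875 − 0.70152)/0.04019 = 0.01723/0.04019 = 0.429.
p-value = P(Z < 0.429) ≈ 0.6660. With α = 0.025, fail to reject H₀.

z = 0.429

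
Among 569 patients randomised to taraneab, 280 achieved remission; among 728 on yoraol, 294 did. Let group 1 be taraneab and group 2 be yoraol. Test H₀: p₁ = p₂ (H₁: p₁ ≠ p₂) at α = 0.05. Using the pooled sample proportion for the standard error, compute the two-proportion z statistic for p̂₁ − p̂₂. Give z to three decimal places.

z = 3.175

p̂₁ = 280/569 = 0.49209, p̂₂ = 294/728 = 0.40385.
Pooled p̂ = (280+294)/(569+728) = 574/1297 = 0.44256.
SE = √(0.246701 × 0.0031311) = 0.02779.
z = (0.49209 − 0.40385)/0.02779 = 0.08824/0.02779 = 3.175.
Two-sided p-value ≈ 2·Φ(−3.175) = 0.0015, so at α = 0.05 we reject H₀.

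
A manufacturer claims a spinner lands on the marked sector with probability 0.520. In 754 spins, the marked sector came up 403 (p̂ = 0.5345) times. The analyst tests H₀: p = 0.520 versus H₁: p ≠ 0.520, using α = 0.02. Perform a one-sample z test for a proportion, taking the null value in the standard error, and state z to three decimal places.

p̂ = 403/754 ≈ 0.53448.
Standard error under H₀: √(0.52×0.48/754) = 0.01819.
z = (0.53448 − 0.52)/0.01819 = 0.01448/0.01819 = 0.796.
p-value = 2·P(Z > 0.796) ≈ 0.4260; since p > α = 0.02, fail to reject H₀.

z = 0.796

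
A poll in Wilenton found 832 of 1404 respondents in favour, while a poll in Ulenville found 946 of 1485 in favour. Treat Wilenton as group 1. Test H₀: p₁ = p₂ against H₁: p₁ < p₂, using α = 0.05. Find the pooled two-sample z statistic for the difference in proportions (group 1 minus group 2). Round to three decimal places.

p̂₁ = 832/1404 ≈ 0.59259, p̂₂ = 946/1485 ≈ 0.63704.
Pooled p̂ = (832+946)/(1404+1485) = 1778/2889 = 0.61544.
SE = √(0.236674 × 0.00138565) = 0.01811.
z = (0.59259 − 0.63704)/0.01811 = -0.04445/0.01811 = -2.454.
p-value = P(Z < -2.454) ≈ 0.0071. With α = 0.05, reject H₀.

z = -2.454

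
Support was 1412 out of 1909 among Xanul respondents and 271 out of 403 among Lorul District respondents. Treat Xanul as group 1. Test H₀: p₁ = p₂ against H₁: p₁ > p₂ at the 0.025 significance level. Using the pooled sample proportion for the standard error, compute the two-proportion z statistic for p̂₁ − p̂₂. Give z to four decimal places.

p̂₁ = 1412/1909 = 0.7396543, p̂₂ = 271/403 = 0.6724566.
Pooled p̂ = (1412+271)/(1909+403) = 1683/2312 = 0.7279412.
SE = √(p̂(1−p̂)(1/n₁+1/n₂)) = √(0.7279412·0.2720588·0.00300522) = √(0.000595163) = 0.0243960.
z = (0.7396543 − 0.6724566)/0.0243960 = 0.0671977/0.0243960 = 2.7545.
p-value = P(Z > 2.754) ≈ 0.0029. With α = 0.025, reject H₀.

z = 2.7545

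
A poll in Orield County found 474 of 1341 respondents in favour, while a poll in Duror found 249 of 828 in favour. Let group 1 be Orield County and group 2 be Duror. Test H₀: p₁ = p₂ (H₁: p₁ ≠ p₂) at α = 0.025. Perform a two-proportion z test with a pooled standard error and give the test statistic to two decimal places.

p̂₁ = 474/1341 = 0.35347, p̂₂ = 249/828 = 0.30072.
Pooled p̂ = (474+249)/(1341+828) = 723/2169 = 0.33333.
SE = √(0.222222 × 0.00195344) = 0.02084.
z = (0.35347 − 0.30072)/0.02084 = 0.05275/0.02084 = 2.53.
p-value = 2·P(Z > 2.531) ≈ 0.0114; since p < α = 0.025, reject H₀.

z = 2.53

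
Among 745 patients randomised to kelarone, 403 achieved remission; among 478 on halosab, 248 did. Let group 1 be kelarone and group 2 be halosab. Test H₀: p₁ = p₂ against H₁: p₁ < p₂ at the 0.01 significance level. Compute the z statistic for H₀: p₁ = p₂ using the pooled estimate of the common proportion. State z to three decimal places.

z = 0.756

p̂₁ = 403/745 = 0.54094, p̂₂ = 248/478 = 0.51883.
Pooled p̂ = (403+248)/(745+478) = 651/1223 = 0.53230.
SE = √(p̂(1−p̂)(1/n₁+1/n₂)) = √(0.53230·0.46770·0.00343433) = √(0.000855001) = 0.02924.
z = (0.54094 − 0.51883)/0.02924 = 0.02211/0.02924 = 0.756.
p-value = P(Z < 0.756) ≈ 0.7752. With α = 0.01, fail to reject H₀.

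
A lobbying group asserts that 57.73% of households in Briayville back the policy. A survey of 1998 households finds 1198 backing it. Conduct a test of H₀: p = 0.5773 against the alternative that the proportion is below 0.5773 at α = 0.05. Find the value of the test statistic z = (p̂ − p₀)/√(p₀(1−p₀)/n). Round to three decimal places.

z = 2.018

p̂ = 1198/1998 = 0.59960.
SE = √(p₀(1−p₀)/n) = √(0.24402/1998) = 0.01105.
z = (0.59960 − 0.5773)/0.01105 = 0.02230/0.01105 = 2.018.
p-value = P(Z < 2.018) ≈ 0.9782; since p > α = 0.05, fail to reject H₀.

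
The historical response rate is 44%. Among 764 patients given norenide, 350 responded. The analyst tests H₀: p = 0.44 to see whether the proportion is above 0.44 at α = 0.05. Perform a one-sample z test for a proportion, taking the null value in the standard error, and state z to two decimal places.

z = 1.01

p̂ = 350/764 ≈ 0.4581.
Standard error under H₀: √(0.44×0.56/764) = 0.0180.
z = (0.4581 − 0.44)/0.0180 = 0.0181/0.0180 = 1.01.
p-value = P(Z > 1.009) ≈ 0.1566. With α = 0.05, fail to reject H₀.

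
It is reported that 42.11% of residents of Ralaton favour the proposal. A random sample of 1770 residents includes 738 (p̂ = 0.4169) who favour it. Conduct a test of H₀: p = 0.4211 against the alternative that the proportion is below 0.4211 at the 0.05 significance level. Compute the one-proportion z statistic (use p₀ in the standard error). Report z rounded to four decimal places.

z = -0.3537

p̂ = 738/1770 = 0.416949.
Standard error under H₀: √(0.4211×0.5789/1770) = 0.011736.
z = (0.416949 − 0.4211)/0.011736 = -0.004151/0.011736 = -0.3537.
p-value = P(Z < -0.354) ≈ 0.3618. With α = 0.05, fail to reject H₀.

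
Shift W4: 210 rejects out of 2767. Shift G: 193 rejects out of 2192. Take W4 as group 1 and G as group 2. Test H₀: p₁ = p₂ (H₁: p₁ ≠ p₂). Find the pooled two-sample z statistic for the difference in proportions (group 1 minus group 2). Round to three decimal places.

p̂₁ = 210/2767 ≈ 0.075894, p̂₂ = 193/2192 ≈ 0.088047.
Pooled p̂ = (210+193)/(2767+2192) = 403/4959 = 0.081266.
SE = √(p̂(1−p̂)(1/n₁+1/n₂)) = √(0.081266·0.918734·0.000817607) = √(6.10443e-05) = 0.007813.
z = (0.075894 − 0.088047)/0.007813 = -0.012153/0.007813 = -1.555.

z = -1.555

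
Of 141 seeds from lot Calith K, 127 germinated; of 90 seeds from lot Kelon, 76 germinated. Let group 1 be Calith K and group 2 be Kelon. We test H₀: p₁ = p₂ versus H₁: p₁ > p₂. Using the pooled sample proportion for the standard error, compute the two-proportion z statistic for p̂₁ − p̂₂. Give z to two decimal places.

z = 1.28

p̂₁ = 127/141 ≈ 0.9007, p̂₂ = 76/90 ≈ 0.8444.
Pooled p̂ = (127+76)/(141+90) = 203/231 = 0.8788.
SE = √(0.10652 × 0.0182033) = 0.0440.
z = (0.9007 − 0.8444)/0.0440 = 0.0563/0.0440 = 1.28.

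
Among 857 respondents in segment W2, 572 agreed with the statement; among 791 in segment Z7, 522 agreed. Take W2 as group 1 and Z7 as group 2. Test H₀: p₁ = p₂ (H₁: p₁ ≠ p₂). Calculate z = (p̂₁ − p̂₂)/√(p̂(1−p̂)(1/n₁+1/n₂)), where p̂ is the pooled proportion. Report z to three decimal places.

z = 0.323

p̂₁ = 572/857 = 0.66744, p̂₂ = 522/791 = 0.65992.
Pooled p̂ = (572+522)/(857+791) = 1094/1648 = 0.66383.
SE = √(p̂(1−p̂)(1/n₁+1/n₂)) = √(0.66383·0.33617·0.00243108) = √(0.000542516) = 0.02329.
z = (0.66744 − 0.65992)/0.02329 = 0.00752/0.02329 = 0.323.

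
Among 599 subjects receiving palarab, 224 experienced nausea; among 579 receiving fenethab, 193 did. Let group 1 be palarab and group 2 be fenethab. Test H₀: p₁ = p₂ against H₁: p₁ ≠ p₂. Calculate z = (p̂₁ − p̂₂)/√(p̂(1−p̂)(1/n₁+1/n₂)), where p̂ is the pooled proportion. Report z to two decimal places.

p̂₁ = 224/599 ≈ 0.3740, p̂₂ = 193/579 ≈ 0.3333.
Pooled p̂ = (224+193)/(599+579) = 417/1178 = 0.3540.
SE = √(0.228681 × 0.00339656) = 0.0279.
z = (0.3740 − 0.3333)/0.0279 = 0.0407/0.0279 = 1.46.
Two-sided p-value ≈ 2·Φ(−1.458) = 0.1449.

z = 1.46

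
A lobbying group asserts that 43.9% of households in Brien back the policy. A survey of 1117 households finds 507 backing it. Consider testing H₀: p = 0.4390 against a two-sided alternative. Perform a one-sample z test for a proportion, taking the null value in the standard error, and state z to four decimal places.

p̂ = 507/1117 ≈ 0.4538944.
SE = √(p₀(1−p₀)/n) = √(0.24628/1117) = 0.0148487.
z = (0.4538944 − 0.439)/0.0148487 = 0.0148944/0.0148487 = 1.0031.
Two-sided p-value ≈ 2·Φ(−1.003) = 0.3158.

z = 1.0031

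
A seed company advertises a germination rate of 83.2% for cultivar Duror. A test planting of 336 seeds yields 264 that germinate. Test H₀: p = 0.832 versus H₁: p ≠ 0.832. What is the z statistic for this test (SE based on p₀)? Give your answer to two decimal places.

z = -2.27

p̂ = 264/336 = 0.7857.
Under H₀, SE = √(0.832·0.168/336) = √(0.000416) = 0.0204.
z = (0.7857 − 0.832)/0.0204 = -0.0463/0.0204 = -2.27.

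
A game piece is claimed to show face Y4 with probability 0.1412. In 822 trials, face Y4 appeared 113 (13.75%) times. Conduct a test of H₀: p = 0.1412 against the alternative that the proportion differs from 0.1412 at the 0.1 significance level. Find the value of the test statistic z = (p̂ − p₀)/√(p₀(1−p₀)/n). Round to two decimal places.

p̂ = 113/822 = 0.1375.
SE = √(p₀(1−p₀)/n) = √(0.12126/822) = 0.0121.
z = (0.1375 − 0.1412)/0.0121 = -0.0037/0.0121 = -0.31.
Two-sided p-value ≈ 2·Φ(−0.307) = 0.7587. With α = 0.1, fail to reject H₀.

z = -0.31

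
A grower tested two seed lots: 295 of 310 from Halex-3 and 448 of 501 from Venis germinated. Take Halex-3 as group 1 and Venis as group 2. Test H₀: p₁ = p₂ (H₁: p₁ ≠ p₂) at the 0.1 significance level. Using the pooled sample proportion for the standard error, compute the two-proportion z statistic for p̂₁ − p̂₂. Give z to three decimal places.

z = 2.866

p̂₁ = 295/310 ≈ 0.95161, p̂₂ = 448/501 ≈ 0.89421.
Pooled p̂ = (295+448)/(310+501) = 743/811 = 0.91615.
SE = √(0.0768168 × 0.00522181) = 0.02003.
z = (0.95161 − 0.89421)/0.02003 = 0.05740/0.02003 = 2.866.
p-value = 2·P(Z > 2.866) ≈ 0.0042; since p < α = 0.1, reject H₀.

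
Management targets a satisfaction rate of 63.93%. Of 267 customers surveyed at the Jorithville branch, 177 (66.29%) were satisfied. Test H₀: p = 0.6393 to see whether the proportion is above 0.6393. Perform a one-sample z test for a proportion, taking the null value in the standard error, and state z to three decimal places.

p̂ = 177/267 = 0.66292.
SE = √(p₀(1−p₀)/n) = √(0.2306/267) = 0.02939.
z = (0.66292 − 0.6393)/0.02939 = 0.02362/0.02939 = 0.804.

z = 0.804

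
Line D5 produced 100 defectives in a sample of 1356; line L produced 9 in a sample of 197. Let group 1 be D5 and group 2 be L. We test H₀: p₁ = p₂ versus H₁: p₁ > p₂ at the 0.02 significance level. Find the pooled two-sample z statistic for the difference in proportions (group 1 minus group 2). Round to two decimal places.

p̂₁ = 100/1356 = 0.0737, p̂₂ = 9/197 = 0.0457.
Pooled p̂ = (100+9)/(1356+197) = 109/1553 = 0.0702.
SE = √(p̂(1−p̂)(1/n₁+1/n₂)) = √(0.0702·0.9298·0.00581361) = √(0.000379399) = 0.0195.
z = (0.0737 − 0.0457)/0.0195 = 0.0280/0.0195 = 1.44.
p-value = P(Z > 1.441) ≈ 0.0748. With α = 0.02, fail to reject H₀.

z = 1.44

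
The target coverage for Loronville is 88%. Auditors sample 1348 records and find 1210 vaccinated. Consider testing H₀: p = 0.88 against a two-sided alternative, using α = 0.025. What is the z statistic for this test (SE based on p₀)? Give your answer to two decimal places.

z = 1.99

p̂ = 1210/1348 ≈ 0.89763.
Standard error under H₀: √(0.88×0.12/1348) = 0.00885.
z = (0.89763 − 0.88)/0.00885 = 0.01763/0.00885 = 1.99.
Two-sided p-value ≈ 2·Φ(−1.991) = 0.0464; since p > α = 0.025, fail to reject H₀.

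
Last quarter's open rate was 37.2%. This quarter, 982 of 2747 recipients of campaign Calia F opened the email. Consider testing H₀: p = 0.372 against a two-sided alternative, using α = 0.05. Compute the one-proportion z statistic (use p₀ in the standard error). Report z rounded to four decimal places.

p̂ = 982/2747 = 0.357481.
SE = √(p₀(1−p₀)/n) = √(0.23362/2747) = 0.009222.
z = (0.357481 − 0.372)/0.009222 = -0.014519/0.009222 = -1.5744.
Two-sided p-value ≈ 2·Φ(−1.574) = 0.1154. With α = 0.05, fail to reject H₀.

z = -1.5744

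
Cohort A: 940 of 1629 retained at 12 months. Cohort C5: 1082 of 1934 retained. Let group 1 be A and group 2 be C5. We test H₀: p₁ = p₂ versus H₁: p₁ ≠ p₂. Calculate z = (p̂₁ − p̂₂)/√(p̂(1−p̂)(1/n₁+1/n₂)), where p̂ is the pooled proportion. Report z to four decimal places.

p̂₁ = 940/1629 ≈ 0.577041, p̂₂ = 1082/1934 ≈ 0.559462.
Pooled p̂ = (940+1082)/(1629+1934) = 2022/3563 = 0.567499.
SE = √(p̂(1−p̂)(1/n₁+1/n₂)) = √(0.567499·0.432501·0.00113094) = √(0.000277581) = 0.016661.
z = (0.577041 − 0.559462)/0.016661 = 0.017579/0.016661 = 1.0551.
Two-sided p-value ≈ 2·Φ(−1.055) = 0.2914.

z = 1.0551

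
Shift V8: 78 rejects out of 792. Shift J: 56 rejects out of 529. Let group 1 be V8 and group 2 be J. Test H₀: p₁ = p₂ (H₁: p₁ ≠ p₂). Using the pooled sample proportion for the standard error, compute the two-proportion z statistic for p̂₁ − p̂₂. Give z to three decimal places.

p̂₁ = 78/792 ≈ 0.09848, p̂₂ = 56/529 ≈ 0.10586.
Pooled p̂ = (78+56)/(792+529) = 134/1321 = 0.10144.
SE = √(p̂(1−p̂)(1/n₁+1/n₂)) = √(0.10144·0.89856·0.00315299) = √(0.00028739) = 0.01695.
z = (0.09848 − 0.10586)/0.01695 = -0.00738/0.01695 = -0.435.

z = -0.435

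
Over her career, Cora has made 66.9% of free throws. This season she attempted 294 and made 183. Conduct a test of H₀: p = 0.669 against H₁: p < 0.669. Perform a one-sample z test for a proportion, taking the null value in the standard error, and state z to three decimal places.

z = -1.696

p̂ = 183/294 = 0.62245.
SE = √(p₀(1−p₀)/n) = √(0.22144/294) = 0.02744.
z = (0.62245 − 0.669)/0.02744 = -0.04655/0.02744 = -1.696.
p-value = P(Z < -1.696) ≈ 0.0449.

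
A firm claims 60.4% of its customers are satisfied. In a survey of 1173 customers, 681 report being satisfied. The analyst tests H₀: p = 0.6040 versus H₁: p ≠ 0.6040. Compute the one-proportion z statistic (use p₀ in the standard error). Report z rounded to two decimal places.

p̂ = 681/1173 ≈ 0.5806.
SE = √(p₀(1−p₀)/n) = √(0.23918/1173) = 0.0143.
z = (0.5806 − 0.604)/0.0143 = -0.0234/0.0143 = -1.64.

z = -1.64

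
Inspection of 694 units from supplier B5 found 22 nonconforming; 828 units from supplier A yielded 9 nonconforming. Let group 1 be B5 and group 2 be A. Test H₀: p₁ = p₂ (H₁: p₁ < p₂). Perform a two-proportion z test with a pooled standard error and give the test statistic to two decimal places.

p̂₁ = 22/694 ≈ 0.03170, p̂₂ = 9/828 ≈ 0.01087.
Pooled p̂ = (22+9)/(694+828) = 31/1522 = 0.02037.
SE = √(p̂(1−p̂)(1/n₁+1/n₂)) = √(0.02037·0.97963·0.00264865) = √(5.28488e-05) = 0.00727.
z = (0.03170 − 0.01087)/0.00727 = 0.02083/0.00727 = 2.87.

z = 2.87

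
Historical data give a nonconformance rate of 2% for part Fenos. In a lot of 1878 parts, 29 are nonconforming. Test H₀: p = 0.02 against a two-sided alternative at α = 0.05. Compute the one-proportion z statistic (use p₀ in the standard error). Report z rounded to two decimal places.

p̂ = 29/1878 ≈ 0.01544.
Under H₀, SE = √(0.02·0.98/1878) = √(1.04366e-05) = 0.00323.
z = (0.01544 − 0.02)/0.00323 = -0.00456/0.00323 = -1.41.
Two-sided p-value ≈ 2·Φ(−1.411) = 0.1583. With α = 0.05, fail to reject H₀.

z = -1.41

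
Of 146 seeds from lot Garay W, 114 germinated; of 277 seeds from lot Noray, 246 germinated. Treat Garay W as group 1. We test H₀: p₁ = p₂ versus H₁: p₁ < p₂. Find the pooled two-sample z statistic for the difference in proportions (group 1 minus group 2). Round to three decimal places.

p̂₁ = 114/146 = 0.78082, p̂₂ = 246/277 = 0.88809.
Pooled p̂ = (114+246)/(146+277) = 360/423 = 0.85106.
SE = √(p̂(1−p̂)(1/n₁+1/n₂)) = √(0.85106·0.14894·0.0104594) = √(0.00132578) = 0.03641.
z = (0.78082 − 0.88809)/0.03641 = -0.10727/0.03641 = -2.946.

z = -2.946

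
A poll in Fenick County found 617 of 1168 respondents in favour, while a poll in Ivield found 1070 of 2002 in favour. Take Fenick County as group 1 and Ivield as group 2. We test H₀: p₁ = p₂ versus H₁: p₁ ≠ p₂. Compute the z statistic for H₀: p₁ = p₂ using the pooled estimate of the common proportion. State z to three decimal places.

p̂₁ = 617/1168 = 0.528253, p̂₂ = 1070/2002 = 0.534466.
Pooled p̂ = (617+1070)/(1168+2002) = 1687/3170 = 0.532177.
SE = √(p̂(1−p̂)(1/n₁+1/n₂)) = √(0.532177·0.467823·0.00135566) = √(0.000337513) = 0.018372.
z = (0.528253 − 0.534466)/0.018372 = -0.006213/0.018372 = -0.338.

z = -0.338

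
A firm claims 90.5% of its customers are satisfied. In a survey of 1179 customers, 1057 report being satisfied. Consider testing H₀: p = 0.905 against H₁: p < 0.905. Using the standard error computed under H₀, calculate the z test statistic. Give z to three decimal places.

p̂ = 1057/1179 = 0.89652.
SE = √(p₀(1−p₀)/n) = √(0.085975/1179) = 0.00854.
z = (0.89652 − 0.905)/0.00854 = -0.00848/0.00854 = -0.993.
p-value = P(Z < -0.993) ≈ 0.1604.

z = -0.993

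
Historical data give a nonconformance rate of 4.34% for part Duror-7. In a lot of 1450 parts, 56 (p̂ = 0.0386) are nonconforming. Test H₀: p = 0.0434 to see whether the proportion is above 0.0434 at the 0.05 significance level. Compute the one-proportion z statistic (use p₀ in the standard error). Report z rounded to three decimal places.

z = -0.893

p̂ = 56/1450 = 0.03862.
Under H₀, SE = √(0.0434·0.9566/1450) = √(2.8632e-05) = 0.00535.
z = (0.03862 − 0.0434)/0.00535 = -0.00478/0.00535 = -0.893.
p-value = P(Z > -0.893) ≈ 0.8141. With α = 0.05, fail to reject H₀.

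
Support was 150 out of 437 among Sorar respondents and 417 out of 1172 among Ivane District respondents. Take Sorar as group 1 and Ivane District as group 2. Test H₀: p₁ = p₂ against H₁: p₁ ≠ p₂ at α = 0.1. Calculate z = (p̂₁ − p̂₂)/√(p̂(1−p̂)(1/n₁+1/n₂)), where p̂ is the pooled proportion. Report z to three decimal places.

p̂₁ = 150/437 ≈ 0.34325, p̂₂ = 417/1172 ≈ 0.35580.
Pooled p̂ = (150+417)/(437+1172) = 567/1609 = 0.35239.
SE = √(p̂(1−p̂)(1/n₁+1/n₂)) = √(0.35239·0.64761·0.00314157) = √(0.000716945) = 0.02678.
z = (0.34325 − 0.35580)/0.02678 = -0.01255/0.02678 = -0.469.
Two-sided p-value ≈ 2·Φ(−0.469) = 0.6392, so at α = 0.1 we fail to reject H₀.

z = -0.469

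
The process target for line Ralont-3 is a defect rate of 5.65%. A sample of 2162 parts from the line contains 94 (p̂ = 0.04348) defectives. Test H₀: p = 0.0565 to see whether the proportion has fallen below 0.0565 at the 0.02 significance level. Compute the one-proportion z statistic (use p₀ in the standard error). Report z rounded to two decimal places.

z = -2.62

p̂ = 94/2162 ≈ 0.04348.
Standard error under H₀: √(0.0565×0.9435/2162) = 0.00497.
z = (0.04348 − 0.0565)/0.00497 = -0.01302/0.00497 = -2.62.
p-value = P(Z < -2.622) ≈ 0.0044; since p < α = 0.02, reject H₀.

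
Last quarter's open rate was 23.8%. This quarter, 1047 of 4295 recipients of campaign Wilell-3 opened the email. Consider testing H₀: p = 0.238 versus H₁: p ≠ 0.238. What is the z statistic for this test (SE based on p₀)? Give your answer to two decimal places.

z = 0.89

p̂ = 1047/4295 = 0.2438.
Standard error under H₀: √(0.238×0.762/4295) = 0.0065.
z = (0.2438 − 0.238)/0.0065 = 0.0058/0.0065 = 0.89.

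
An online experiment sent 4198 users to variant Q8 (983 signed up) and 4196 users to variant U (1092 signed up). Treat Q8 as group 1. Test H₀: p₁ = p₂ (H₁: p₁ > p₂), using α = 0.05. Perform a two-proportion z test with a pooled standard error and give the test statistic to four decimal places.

p̂₁ = 983/4198 = 0.234159, p̂₂ = 1092/4196 = 0.260248.
Pooled p̂ = (983+1092)/(4198+4196) = 2075/8394 = 0.247200.
SE = √(0.186092 × 0.000476531) = 0.009417.
z = (0.234159 − 0.260248)/0.009417 = -0.026089/0.009417 = -2.7704.
p-value = P(Z > -2.770) ≈ 0.9972. With α = 0.05, fail to reject H₀.

z = -2.7704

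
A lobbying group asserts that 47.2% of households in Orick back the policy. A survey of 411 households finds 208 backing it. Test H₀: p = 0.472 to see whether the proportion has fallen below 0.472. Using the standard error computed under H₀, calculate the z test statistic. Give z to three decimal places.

p̂ = 208/411 ≈ 0.50608.
Standard error under H₀: √(0.472×0.528/411) = 0.02462.
z = (0.50608 − 0.472)/0.02462 = 0.03408/0.02462 = 1.384.

z = 1.384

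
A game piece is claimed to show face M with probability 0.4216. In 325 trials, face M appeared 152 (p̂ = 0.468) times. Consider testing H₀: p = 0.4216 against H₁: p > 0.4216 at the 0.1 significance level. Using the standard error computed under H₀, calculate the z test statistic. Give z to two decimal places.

z = 1.68

p̂ = 152/325 ≈ 0.4677.
SE = √(p₀(1−p₀)/n) = √(0.24385/325) = 0.0274.
z = (0.4677 − 0.4216)/0.0274 = 0.0461/0.0274 = 1.68.
p-value = P(Z > 1.683) ≈ 0.0462, so at α = 0.1 we reject H₀.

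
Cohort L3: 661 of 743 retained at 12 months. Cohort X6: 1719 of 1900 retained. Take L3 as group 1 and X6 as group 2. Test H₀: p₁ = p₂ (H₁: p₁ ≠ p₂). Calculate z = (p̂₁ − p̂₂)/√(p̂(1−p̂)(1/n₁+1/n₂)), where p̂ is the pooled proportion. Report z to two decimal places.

p̂₁ = 661/743 = 0.88964, p̂₂ = 1719/1900 = 0.90474.
Pooled p̂ = (661+1719)/(743+1900) = 2380/2643 = 0.90049.
SE = √(0.0896063 × 0.00187221) = 0.01295.
z = (0.88964 − 0.90474)/0.01295 = -0.01510/0.01295 = -1.17.

z = -1.17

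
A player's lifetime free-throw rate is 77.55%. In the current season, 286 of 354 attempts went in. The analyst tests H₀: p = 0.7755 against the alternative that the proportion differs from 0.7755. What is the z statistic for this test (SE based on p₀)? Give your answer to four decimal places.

p̂ = 286/354 ≈ 0.807910.
SE = √(p₀(1−p₀)/n) = √(0.1741/354) = 0.022177.
z = (0.807910 − 0.7755)/0.022177 = 0.032410/0.022177 = 1.4614.

z = 1.4614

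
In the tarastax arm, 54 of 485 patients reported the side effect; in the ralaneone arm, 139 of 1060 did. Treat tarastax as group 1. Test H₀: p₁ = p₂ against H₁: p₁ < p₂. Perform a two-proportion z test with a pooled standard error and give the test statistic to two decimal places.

p̂₁ = 54/485 = 0.1113, p̂₂ = 139/1060 = 0.1311.
Pooled p̂ = (54+139)/(485+1060) = 193/1545 = 0.1249.
SE = √(0.109314 × 0.00300525) = 0.0181.
z = (0.1113 − 0.1311)/0.0181 = -0.0198/0.0181 = -1.09.

z = -1.09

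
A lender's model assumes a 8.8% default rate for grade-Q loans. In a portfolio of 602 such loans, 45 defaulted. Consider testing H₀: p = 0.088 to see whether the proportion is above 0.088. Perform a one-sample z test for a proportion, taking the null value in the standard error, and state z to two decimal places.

p̂ = 45/602 = 0.0748.
Standard error under H₀: √(0.088×0.912/602) = 0.0115.
z = (0.0748 − 0.088)/0.0115 = -0.0132/0.0115 = -1.15.
p-value = P(Z > -1.147) ≈ 0.8744.

z = -1.15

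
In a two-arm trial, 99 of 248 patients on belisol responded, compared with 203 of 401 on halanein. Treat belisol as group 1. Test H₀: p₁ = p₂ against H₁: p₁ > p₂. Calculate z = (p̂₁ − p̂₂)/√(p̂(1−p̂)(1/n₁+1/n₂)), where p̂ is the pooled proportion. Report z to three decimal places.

p̂₁ = 99/248 ≈ 0.399194, p̂₂ = 203/401 ≈ 0.506234.
Pooled p̂ = (99+203)/(248+401) = 302/649 = 0.465331.
SE = √(0.248798 × 0.00652602) = 0.040295.
z = (0.399194 − 0.506234)/0.040295 = -0.107040/0.040295 = -2.656.
p-value = P(Z > -2.656) ≈ 0.9961.

z = -2.656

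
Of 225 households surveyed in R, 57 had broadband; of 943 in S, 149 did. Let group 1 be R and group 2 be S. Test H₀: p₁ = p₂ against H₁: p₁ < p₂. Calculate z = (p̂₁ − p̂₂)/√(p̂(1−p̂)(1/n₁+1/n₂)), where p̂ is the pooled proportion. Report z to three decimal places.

p̂₁ = 57/225 = 0.25333, p̂₂ = 149/943 = 0.15801.
Pooled p̂ = (57+149)/(225+943) = 206/1168 = 0.17637.
SE = √(p̂(1−p̂)(1/n₁+1/n₂)) = √(0.17637·0.82363·0.00550489) = √(0.00079966) = 0.02828.
z = (0.25333 − 0.15801)/0.02828 = 0.09532/0.02828 = 3.371.

z = 3.371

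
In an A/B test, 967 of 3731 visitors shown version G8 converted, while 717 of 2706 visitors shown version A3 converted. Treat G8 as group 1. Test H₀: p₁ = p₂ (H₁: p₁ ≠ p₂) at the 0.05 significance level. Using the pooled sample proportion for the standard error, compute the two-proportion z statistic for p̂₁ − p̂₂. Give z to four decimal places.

p̂₁ = 967/3731 ≈ 0.259180, p̂₂ = 717/2706 ≈ 0.264967.
Pooled p̂ = (967+717)/(3731+2706) = 1684/6437 = 0.261613.
SE = √(p̂(1−p̂)(1/n₁+1/n₂)) = √(0.261613·0.738387·0.000637574) = √(0.000123161) = 0.011098.
z = (0.259180 − 0.264967)/0.011098 = -0.005787/0.011098 = -0.5214.
p-value = 2·P(Z > 0.521) ≈ 0.6021. With α = 0.05, fail to reject H₀.

z = -0.5214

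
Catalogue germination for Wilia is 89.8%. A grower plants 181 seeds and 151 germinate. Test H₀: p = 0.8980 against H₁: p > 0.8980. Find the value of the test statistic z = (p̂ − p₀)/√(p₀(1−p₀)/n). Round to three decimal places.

z = -2.834

p̂ = 151/181 ≈ 0.834254.
Standard error under H₀: √(0.898×0.102/181) = 0.022496.
z = (0.834254 − 0.898)/0.022496 = -0.063746/0.022496 = -2.834.
p-value = P(Z > -2.834) ≈ 0.9977.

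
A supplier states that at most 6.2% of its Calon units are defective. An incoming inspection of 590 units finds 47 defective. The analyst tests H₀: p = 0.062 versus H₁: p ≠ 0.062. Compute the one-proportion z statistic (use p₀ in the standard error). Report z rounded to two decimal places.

p̂ = 47/590 ≈ 0.07966.
Standard error under H₀: √(0.062×0.938/590) = 0.00993.
z = (0.07966 − 0.062)/0.00993 = 0.01766/0.00993 = 1.78.

z = 1.78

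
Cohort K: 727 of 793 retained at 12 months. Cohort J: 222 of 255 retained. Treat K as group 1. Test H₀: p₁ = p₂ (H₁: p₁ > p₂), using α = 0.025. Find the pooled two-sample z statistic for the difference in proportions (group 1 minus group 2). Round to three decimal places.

p̂₁ = 727/793 ≈ 0.91677, p̂₂ = 222/255 ≈ 0.87059.
Pooled p̂ = (727+222)/(793+255) = 949/1048 = 0.90553.
SE = √(p̂(1−p̂)(1/n₁+1/n₂)) = √(0.90553·0.09447·0.0051826) = √(0.00044333) = 0.02106.
z = (0.91677 − 0.87059)/0.02106 = 0.04618/0.02106 = 2.193.
p-value = P(Z > 2.193) ≈ 0.0141. With α = 0.025, reject H₀.

z = 2.193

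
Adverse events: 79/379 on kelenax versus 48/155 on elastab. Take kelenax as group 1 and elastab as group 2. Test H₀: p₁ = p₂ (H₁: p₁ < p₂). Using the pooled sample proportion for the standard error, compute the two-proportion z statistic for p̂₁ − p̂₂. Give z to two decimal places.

p̂₁ = 79/379 ≈ 0.20844, p̂₂ = 48/155 ≈ 0.30968.
Pooled p̂ = (79+48)/(379+155) = 127/534 = 0.23783.
SE = √(p̂(1−p̂)(1/n₁+1/n₂)) = √(0.23783·0.76217·0.00909014) = √(0.00164773) = 0.04059.
z = (0.20844 − 0.30968)/0.04059 = -0.10124/0.04059 = -2.49.
p-value = P(Z < -2.494) ≈ 0.0063.

z = -2.49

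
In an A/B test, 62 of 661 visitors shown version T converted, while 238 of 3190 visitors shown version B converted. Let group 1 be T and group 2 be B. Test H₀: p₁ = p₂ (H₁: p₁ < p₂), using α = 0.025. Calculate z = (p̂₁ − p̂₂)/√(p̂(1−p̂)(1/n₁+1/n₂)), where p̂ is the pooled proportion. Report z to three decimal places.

p̂₁ = 62/661 ≈ 0.093797, p̂₂ = 238/3190 ≈ 0.074608.
Pooled p̂ = (62+238)/(661+3190) = 300/3851 = 0.077902.
SE = √(p̂(1−p̂)(1/n₁+1/n₂)) = √(0.077902·0.922098·0.00182634) = √(0.000131192) = 0.011454.
z = (0.093797 − 0.074608)/0.011454 = 0.019189/0.011454 = 1.675.
p-value = P(Z < 1.675) ≈ 0.9531; since p > α = 0.025, fail to reject H₀.

z = 1.675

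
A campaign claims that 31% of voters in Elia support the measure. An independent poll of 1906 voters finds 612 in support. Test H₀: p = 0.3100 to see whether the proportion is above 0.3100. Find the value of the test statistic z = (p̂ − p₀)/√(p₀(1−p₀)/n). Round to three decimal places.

p̂ = 612/1906 ≈ 0.32109.
SE = √(p₀(1−p₀)/n) = √(0.2139/1906) = 0.01059.
z = (0.32109 − 0.31)/0.01059 = 0.01109/0.01059 = 1.047.

z = 1.047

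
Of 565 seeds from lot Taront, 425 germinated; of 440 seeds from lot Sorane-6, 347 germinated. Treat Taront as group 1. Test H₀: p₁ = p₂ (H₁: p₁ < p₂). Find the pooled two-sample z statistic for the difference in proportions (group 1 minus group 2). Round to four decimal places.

p̂₁ = 425/565 = 0.752212, p̂₂ = 347/440 = 0.788636.
Pooled p̂ = (425+347)/(565+440) = 772/1005 = 0.768159.
SE = √(0.178091 × 0.00404264) = 0.026832.
z = (0.752212 − 0.788636)/0.026832 = -0.036424/0.026832 = -1.3575.

z = -1.3575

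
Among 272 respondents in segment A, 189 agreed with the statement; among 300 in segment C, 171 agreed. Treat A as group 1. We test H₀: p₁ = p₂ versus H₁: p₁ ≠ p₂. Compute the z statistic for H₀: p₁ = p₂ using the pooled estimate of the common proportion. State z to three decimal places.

z = 3.088

p̂₁ = 189/272 ≈ 0.694853, p̂₂ = 171/300 ≈ 0.570000.
Pooled p̂ = (189+171)/(272+300) = 360/572 = 0.629371.
SE = √(0.233263 × 0.0070098) = 0.040437.
z = (0.694853 − 0.570000)/0.040437 = 0.124853/0.040437 = 3.088.
Two-sided p-value ≈ 2·Φ(−3.088) = 0.0020.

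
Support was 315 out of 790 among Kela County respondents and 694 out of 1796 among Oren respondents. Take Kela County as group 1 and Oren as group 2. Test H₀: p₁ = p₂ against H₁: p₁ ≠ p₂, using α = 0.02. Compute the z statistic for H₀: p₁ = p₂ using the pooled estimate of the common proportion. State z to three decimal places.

p̂₁ = 315/790 ≈ 0.39873, p̂₂ = 694/1796 ≈ 0.38641.
Pooled p̂ = (315+694)/(790+1796) = 1009/2586 = 0.39018.
SE = √(p̂(1−p̂)(1/n₁+1/n₂)) = √(0.39018·0.60982·0.00182262) = √(0.000433672) = 0.02082.
z = (0.39873 − 0.38641)/0.02082 = 0.01232/0.02082 = 0.592.
p-value = 2·P(Z > 0.592) ≈ 0.5541. With α = 0.02, fail to reject H₀.

z = 0.592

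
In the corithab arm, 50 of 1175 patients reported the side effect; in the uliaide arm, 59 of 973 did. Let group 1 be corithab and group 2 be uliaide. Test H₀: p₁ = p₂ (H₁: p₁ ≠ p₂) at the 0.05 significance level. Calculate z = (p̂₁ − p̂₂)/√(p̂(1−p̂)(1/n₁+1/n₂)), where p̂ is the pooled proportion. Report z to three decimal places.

p̂₁ = 50/1175 = 0.042553, p̂₂ = 59/973 = 0.060637.
Pooled p̂ = (50+59)/(1175+973) = 109/2148 = 0.050745.
SE = √(p̂(1−p̂)(1/n₁+1/n₂)) = √(0.050745·0.949255·0.00187881) = √(9.05021e-05) = 0.009513.
z = (0.042553 − 0.060637)/0.009513 = -0.018084/0.009513 = -1.901.
Two-sided p-value ≈ 2·Φ(−1.901) = 0.0573; since p > α = 0.05, fail to reject H₀.

z = -1.901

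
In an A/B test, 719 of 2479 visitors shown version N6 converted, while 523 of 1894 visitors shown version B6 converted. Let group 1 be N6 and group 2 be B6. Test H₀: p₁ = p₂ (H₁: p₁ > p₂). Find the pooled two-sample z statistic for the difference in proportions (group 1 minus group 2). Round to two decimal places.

p̂₁ = 719/2479 = 0.2900, p̂₂ = 523/1894 = 0.2761.
Pooled p̂ = (719+523)/(2479+1894) = 1242/4373 = 0.2840.
SE = √(p̂(1−p̂)(1/n₁+1/n₂)) = √(0.2840·0.7160·0.000931372) = √(0.000189395) = 0.0138.
z = (0.2900 − 0.2761)/0.0138 = 0.0139/0.0138 = 1.01.
p-value = P(Z > 1.010) ≈ 0.1562.

z = 1.01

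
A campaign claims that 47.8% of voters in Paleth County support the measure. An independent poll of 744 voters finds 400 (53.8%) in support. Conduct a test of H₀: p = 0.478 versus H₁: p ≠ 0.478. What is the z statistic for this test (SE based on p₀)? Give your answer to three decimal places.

z = 3.256

p̂ = 400/744 = 0.537634.
Standard error under H₀: √(0.478×0.522/744) = 0.018313.
z = (0.537634 − 0.478)/0.018313 = 0.059634/0.018313 = 3.256.
Two-sided p-value ≈ 2·Φ(−3.256) = 0.0011.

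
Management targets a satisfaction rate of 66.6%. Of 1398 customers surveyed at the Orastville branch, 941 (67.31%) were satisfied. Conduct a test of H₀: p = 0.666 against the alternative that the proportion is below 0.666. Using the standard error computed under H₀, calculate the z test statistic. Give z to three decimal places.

z = 0.563

p̂ = 941/1398 ≈ 0.67310.
SE = √(p₀(1−p₀)/n) = √(0.22244/1398) = 0.01261.
z = (0.67310 − 0.666)/0.01261 = 0.00710/0.01261 = 0.563.
p-value = P(Z < 0.563) ≈ 0.7134.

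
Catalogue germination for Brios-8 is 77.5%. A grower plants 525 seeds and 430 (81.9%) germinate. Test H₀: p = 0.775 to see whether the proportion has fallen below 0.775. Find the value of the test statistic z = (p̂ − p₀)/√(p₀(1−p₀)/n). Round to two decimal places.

p̂ = 430/525 ≈ 0.8190.
Standard error under H₀: √(0.775×0.225/525) = 0.0182.
z = (0.8190 − 0.775)/0.0182 = 0.0440/0.0182 = 2.42.

z = 2.42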